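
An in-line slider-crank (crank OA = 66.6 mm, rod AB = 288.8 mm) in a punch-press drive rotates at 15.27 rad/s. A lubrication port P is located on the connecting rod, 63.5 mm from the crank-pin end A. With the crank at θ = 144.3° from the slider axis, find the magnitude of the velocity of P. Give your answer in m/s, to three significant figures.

ω = 15.27 rad/s.  Crank-pin speed |V_A| = rω = 1.017 m/s, perpendicular to OA.
Rod angle: sinφ = −(r/L) sinθ ⇒ φ = -7.734°; ω_rod = −rω cosθ/√(L²−r²sin²θ) = +2.8859 rad/s.
V_P = V_A + ω_rod × AP, with AP = 0.0635 m along the rod.
Components: V_Px = −rω sinθ − a·ω_rod·sinφ = -0.56879 m/s;  V_Py = rω cosθ + a·ω_rod·cosφ = -0.64428 m/s.
|V_P| = √(V_Px² + V_Py²) = 0.85943 m/s.

0.859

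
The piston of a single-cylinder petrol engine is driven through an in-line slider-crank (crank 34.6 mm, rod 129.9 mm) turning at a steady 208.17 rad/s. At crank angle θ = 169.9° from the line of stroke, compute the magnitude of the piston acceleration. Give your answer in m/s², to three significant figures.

1100

ω = 208.2 rad/s
x(θ) = r cosθ + √(L² − r² sin²θ); with ω constant, a = ω²·d²x/dθ².
d²x/dθ² = −r cosθ − r²(cos2θ)/√u − r⁴ sin²2θ/(4u^{3/2}),  u = L² − r² sin²θ = 0.0168372 m².
Substituting r = 0.0346 m, L = 0.1299 m, θ = 169.9°: d²x/dθ² = +0.025386 m.
a = ω²·d²x/dθ² = (208.2)²·(+0.025386) = +1100.1 m/s²;  |a| = 1100.1 m/s².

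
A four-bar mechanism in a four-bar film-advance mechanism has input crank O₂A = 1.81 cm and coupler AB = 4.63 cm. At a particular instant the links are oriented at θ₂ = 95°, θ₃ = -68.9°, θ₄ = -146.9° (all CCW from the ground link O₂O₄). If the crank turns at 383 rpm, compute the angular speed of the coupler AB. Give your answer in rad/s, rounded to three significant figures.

ω₂ = 40.11 rad/s (from 383 rpm).
Differentiating the loop-closure r₂e^{iθ₂}+r₃e^{iθ₃}=r₁+r₄e^{iθ₄} gives r₂ω₂e^{iθ₂}+r₃ω₃e^{iθ₃}=r₄ω₄e^{iθ₄}.
Eliminating the other unknown: ω₃ = r₂ω₂ sin(θ₄−θ₂) / [r₃ sin(θ₃−θ₄)].
Numerator sine = +0.88213; denominator sine = +0.97815.
Result = 0.0181·40.11·(+0.88213) / (0.0463·(+0.97815)) = +14.14 rad/s; magnitude 14.14 rad/s.

14.1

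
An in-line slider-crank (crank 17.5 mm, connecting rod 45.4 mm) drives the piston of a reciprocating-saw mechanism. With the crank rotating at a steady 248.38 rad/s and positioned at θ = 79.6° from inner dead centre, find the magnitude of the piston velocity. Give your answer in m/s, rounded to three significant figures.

4.60

ω = 248.4 rad/s
For an in-line slider-crank, x = r cosθ + √(L² − r² sin²θ), so v = −rω sinθ·[1 + r cosθ/√(L² − r² sin²θ)].
With r = 0.0175 m, L = 0.0454 m, θ = 79.6°: √(L² − r² sin²θ) = 0.042011 m.
v = −0.0175·248.4·0.98357·[1 + 0.0175·0.18052/0.042011] = -4.5967 m/s.
|v| = 4.5967 m/s.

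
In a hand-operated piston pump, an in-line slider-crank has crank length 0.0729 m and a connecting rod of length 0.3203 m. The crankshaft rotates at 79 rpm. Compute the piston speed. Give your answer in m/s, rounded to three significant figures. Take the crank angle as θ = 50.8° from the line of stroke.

0.536

ω = 2π·79/60 = 8.273 rad/s
For an in-line slider-crank, x = r cosθ + √(L² − r² sin²θ), so v = −rω sinθ·[1 + r cosθ/√(L² − r² sin²θ)].
With r = 0.0729 m, L = 0.3203 m, θ = 50.8°: √(L² − r² sin²θ) = 0.31528 m.
v = −0.0729·8.273·0.77494·[1 + 0.0729·0.63203/0.31528] = -0.53566 m/s.
|v| = 0.53566 m/s.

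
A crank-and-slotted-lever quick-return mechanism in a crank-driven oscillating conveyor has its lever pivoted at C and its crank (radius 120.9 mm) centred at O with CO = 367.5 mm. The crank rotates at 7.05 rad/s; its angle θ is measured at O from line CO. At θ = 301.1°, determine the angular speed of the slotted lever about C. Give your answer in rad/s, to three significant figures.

1.35

ω = 7.05 rad/s
Crank pin A relative to C: A = (d + r cosθ, r sinθ); lever angle φ = atan2(r sinθ, d + r cosθ).
Differentiating tanφ: φ̇ = rω(d cosθ + r)/(d² + r² + 2dr cosθ).
d² + r² + 2dr cosθ = |CA|² = 0.195573 m²;  d cosθ + r = +0.31073 m.
|ω_lever| = |0.1209·7.05·+0.31073| / 0.195573 = 1.3542 rad/s.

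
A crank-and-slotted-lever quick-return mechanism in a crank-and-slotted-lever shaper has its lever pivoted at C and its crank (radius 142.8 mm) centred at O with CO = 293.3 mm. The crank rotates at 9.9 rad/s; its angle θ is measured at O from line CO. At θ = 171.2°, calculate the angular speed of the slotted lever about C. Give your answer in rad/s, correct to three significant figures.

ω = 9.9 rad/s
Crank pin A relative to C: A = (d + r cosθ, r sinθ); lever angle φ = atan2(r sinθ, d + r cosθ).
Differentiating tanφ: φ̇ = rω(d cosθ + r)/(d² + r² + 2dr cosθ).
d² + r² + 2dr cosθ = |CA|² = 0.0236363 m²;  d cosθ + r = -0.14705 m.
|ω_lever| = |0.1428·9.9·-0.14705| / 0.0236363 = 8.7951 rad/s.

8.80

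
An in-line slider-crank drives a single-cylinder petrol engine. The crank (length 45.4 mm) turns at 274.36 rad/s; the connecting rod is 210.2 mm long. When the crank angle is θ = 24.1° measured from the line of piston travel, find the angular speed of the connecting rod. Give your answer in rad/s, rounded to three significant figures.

ω = 274.4 rad/s
The rod makes angle φ with the slider axis where L sinφ = r sinθ; differentiating, L cosφ·φ̇ = r ω cosθ.
L cosφ = √(L² − r² sin²θ) = 0.20938 m.
|ω_rod| = r ω |cosθ| / √(L² − r² sin²θ) = 0.0454·274.4·0.91283/0.20938 = 54.304 rad/s.

54.3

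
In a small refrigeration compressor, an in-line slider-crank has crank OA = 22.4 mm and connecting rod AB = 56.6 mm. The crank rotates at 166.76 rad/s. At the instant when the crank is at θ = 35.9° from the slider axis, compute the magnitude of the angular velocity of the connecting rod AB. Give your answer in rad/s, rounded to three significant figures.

55.0

ω = 166.8 rad/s
The rod makes angle φ with the slider axis where L sinφ = r sinθ; differentiating, L cosφ·φ̇ = r ω cosθ.
L cosφ = √(L² − r² sin²θ) = 0.055055 m.
|ω_rod| = r ω |cosθ| / √(L² − r² sin²θ) = 0.0224·166.8·0.81004/0.055055 = 54.961 rad/s.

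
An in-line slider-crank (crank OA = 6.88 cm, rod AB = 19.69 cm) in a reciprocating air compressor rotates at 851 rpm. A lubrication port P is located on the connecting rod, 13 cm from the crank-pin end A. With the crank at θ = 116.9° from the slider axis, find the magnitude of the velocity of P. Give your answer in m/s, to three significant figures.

ω = 89.12 rad/s.  Crank-pin speed |V_A| = rω = 6.1312 m/s, perpendicular to OA.
Rod angle: sinφ = −(r/L) sinθ ⇒ φ = -18.156°; ω_rod = −rω cosθ/√(L²−r²sin²θ) = +14.826 rad/s.
V_P = V_A + ω_rod × AP, with AP = 0.13 m along the rod.
Components: V_Px = −rω sinθ − a·ω_rod·sinφ = -4.8672 m/s;  V_Py = rω cosθ + a·ω_rod·cosφ = -0.9425 m/s.
|V_P| = √(V_Px² + V_Py²) = 4.9576 m/s.

4.96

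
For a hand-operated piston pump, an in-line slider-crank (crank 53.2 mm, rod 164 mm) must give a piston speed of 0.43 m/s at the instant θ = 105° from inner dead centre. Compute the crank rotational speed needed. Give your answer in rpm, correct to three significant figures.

For an in-line slider-crank, |v_piston| = rω|sinθ|·[1 + r cosθ/√(L² − r² sin²θ)].
With r = 0.0532 m, L = 0.164 m, θ = 105°: the bracketed kinematic factor |dx/dθ| = 0.046844 m.
ω = v/|dx/dθ| = 0.43/0.046844 = 9.1794 rad/s.
N = 60ω/(2π) = 87.657 rpm.

87.7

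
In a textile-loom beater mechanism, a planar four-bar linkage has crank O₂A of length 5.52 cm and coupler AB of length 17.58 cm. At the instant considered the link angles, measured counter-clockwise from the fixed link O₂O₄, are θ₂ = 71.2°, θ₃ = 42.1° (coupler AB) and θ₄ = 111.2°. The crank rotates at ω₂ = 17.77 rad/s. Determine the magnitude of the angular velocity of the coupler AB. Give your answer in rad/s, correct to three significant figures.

ω₂ = 17.77 rad/s
Differentiating the loop-closure r₂e^{iθ₂}+r₃e^{iθ₃}=r₁+r₄e^{iθ₄} gives r₂ω₂e^{iθ₂}+r₃ω₃e^{iθ₃}=r₄ω₄e^{iθ₄}.
Eliminating the other unknown: ω₃ = r₂ω₂ sin(θ₄−θ₂) / [r₃ sin(θ₃−θ₄)].
Numerator sine = +0.64279; denominator sine = -0.93420.
Result = 0.0552·17.77·(+0.64279) / (0.1758·(-0.93420)) = -3.8391 rad/s; magnitude 3.8391 rad/s.

3.84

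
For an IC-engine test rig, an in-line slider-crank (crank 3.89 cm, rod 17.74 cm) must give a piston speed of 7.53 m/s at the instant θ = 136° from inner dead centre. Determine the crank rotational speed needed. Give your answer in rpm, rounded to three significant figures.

3170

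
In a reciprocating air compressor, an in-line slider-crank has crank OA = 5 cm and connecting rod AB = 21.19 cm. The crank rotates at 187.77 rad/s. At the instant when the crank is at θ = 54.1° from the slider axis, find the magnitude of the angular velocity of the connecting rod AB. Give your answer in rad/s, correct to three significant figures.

ω = 187.8 rad/s
The rod makes angle φ with the slider axis where L sinφ = r sinθ; differentiating, L cosφ·φ̇ = r ω cosθ.
L cosφ = √(L² − r² sin²θ) = 0.20799 m.
|ω_rod| = r ω |cosθ| / √(L² − r² sin²θ) = 0.05·187.8·0.58637/0.20799 = 26.468 rad/s.

26.5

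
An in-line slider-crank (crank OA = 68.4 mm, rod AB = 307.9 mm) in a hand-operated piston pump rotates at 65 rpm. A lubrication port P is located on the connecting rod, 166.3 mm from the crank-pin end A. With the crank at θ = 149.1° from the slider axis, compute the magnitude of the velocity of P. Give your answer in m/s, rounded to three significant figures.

0.282

ω = 6.807 rad/s.  Crank-pin speed |V_A| = rω = 0.46558 m/s, perpendicular to OA.
Rod angle: sinφ = −(r/L) sinθ ⇒ φ = -6.551°; ω_rod = −rω cosθ/√(L²−r²sin²θ) = +1.306 rad/s.
V_P = V_A + ω_rod × AP, with AP = 0.1663 m along the rod.
Components: V_Px = −rω sinθ − a·ω_rod·sinφ = -0.21432 m/s;  V_Py = rω cosθ + a·ω_rod·cosφ = -0.18373 m/s.
|V_P| = √(V_Px² + V_Py²) = 0.28229 m/s.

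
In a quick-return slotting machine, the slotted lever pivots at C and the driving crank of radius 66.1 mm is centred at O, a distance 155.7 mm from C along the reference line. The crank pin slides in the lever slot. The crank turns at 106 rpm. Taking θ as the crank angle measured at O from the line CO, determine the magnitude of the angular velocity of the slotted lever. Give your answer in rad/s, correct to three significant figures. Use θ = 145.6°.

3.94

ω = 11.1 rad/s (from 106 rpm).
Crank pin A relative to C: A = (d + r cosθ, r sinθ); lever angle φ = atan2(r sinθ, d + r cosθ).
Differentiating tanφ: φ̇ = rω(d cosθ + r)/(d² + r² + 2dr cosθ).
d² + r² + 2dr cosθ = |CA|² = 0.0116279 m²;  d cosθ + r = -0.06237 m.
|ω_lever| = |0.0661·11.1·-0.06237| / 0.0116279 = 3.9356 rad/s.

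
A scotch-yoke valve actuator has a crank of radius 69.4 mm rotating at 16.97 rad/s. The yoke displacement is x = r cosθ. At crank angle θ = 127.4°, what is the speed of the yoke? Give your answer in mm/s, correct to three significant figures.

ω = 16.97 rad/s
x = r cosθ ⇒ ẋ = −rω sinθ.
|v| = rω|sinθ| = 0.0694·16.97·|sin 127.4°| = 0.9356 m/s = 935.6 mm/s.

936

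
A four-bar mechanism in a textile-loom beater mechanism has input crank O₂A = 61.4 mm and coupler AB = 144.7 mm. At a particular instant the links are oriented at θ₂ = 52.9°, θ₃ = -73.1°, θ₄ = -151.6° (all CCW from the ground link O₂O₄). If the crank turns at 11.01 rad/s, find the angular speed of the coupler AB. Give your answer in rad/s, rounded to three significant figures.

ω₂ = 11.01 rad/s
Differentiating the loop-closure r₂e^{iθ₂}+r₃e^{iθ₃}=r₁+r₄e^{iθ₄} gives r₂ω₂e^{iθ₂}+r₃ω₃e^{iθ₃}=r₄ω₄e^{iθ₄}.
Eliminating the other unknown: ω₃ = r₂ω₂ sin(θ₄−θ₂) / [r₃ sin(θ₃−θ₄)].
Numerator sine = +0.41469; denominator sine = +0.97992.
Result = 0.0614·11.01·(+0.41469) / (0.1447·(+0.97992)) = +1.9771 rad/s; magnitude 1.9771 rad/s.

1.98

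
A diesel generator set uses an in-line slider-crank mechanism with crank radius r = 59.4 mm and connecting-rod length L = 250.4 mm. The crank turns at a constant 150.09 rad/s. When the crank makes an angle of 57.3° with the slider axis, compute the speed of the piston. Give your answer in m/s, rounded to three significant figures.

8.48

ω = 150.1 rad/s
For an in-line slider-crank, x = r cosθ + √(L² − r² sin²θ), so v = −rω sinθ·[1 + r cosθ/√(L² − r² sin²θ)].
With r = 0.0594 m, L = 0.2504 m, θ = 57.3°: √(L² − r² sin²θ) = 0.24536 m.
v = −0.0594·150.1·0.84151·[1 + 0.0594·0.54024/0.24536] = -8.4836 m/s.
|v| = 8.4836 m/s.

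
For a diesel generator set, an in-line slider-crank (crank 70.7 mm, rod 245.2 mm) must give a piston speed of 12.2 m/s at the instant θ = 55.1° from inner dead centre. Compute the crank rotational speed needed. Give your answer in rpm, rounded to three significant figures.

1720

For an in-line slider-crank, |v_piston| = rω|sinθ|·[1 + r cosθ/√(L² − r² sin²θ)].
With r = 0.0707 m, L = 0.2452 m, θ = 55.1°: the bracketed kinematic factor |dx/dθ| = 0.06783 m.
ω = v/|dx/dθ| = 12.2/0.06783 = 179.86 rad/s.
N = 60ω/(2π) = 1717.6 rpm.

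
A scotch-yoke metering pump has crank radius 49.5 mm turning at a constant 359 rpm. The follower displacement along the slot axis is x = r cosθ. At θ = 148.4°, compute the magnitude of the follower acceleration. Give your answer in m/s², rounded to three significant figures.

59.6

ω = 37.59 rad/s (from 359 rpm).
x = r cosθ ⇒ ẍ = −rω² cosθ (ω constant).
|a| = rω²|cosθ| = 0.0495·(37.59)²·|cos 148.4°| = 59.587 m/s².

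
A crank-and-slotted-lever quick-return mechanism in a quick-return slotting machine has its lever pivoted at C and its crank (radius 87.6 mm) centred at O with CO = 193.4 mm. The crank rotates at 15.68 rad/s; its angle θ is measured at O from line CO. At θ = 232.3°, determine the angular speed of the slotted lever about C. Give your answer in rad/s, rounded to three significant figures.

ω = 15.68 rad/s
Crank pin A relative to C: A = (d + r cosθ, r sinθ); lever angle φ = atan2(r sinθ, d + r cosθ).
Differentiating tanφ: φ̇ = rω(d cosθ + r)/(d² + r² + 2dr cosθ).
d² + r² + 2dr cosθ = |CA|² = 0.0243565 m²;  d cosθ + r = -0.030669 m.
|ω_lever| = |0.0876·15.68·-0.030669| / 0.0243565 = 1.7296 rad/s.

1.73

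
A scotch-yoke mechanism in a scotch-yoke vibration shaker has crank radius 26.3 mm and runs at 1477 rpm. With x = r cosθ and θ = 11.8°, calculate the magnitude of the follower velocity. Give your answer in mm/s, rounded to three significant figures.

832

ω = 154.7 rad/s (from 1477 rpm).
x = r cosθ ⇒ ẋ = −rω sinθ.
|v| = rω|sinθ| = 0.0263·154.7·|sin 11.8°| = 0.83186 m/s = 831.86 mm/s.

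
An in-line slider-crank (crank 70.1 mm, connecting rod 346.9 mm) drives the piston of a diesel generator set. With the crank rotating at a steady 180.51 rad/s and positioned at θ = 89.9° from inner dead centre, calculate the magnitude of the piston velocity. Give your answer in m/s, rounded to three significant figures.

ω = 180.5 rad/s
For an in-line slider-crank, x = r cosθ + √(L² − r² sin²θ), so v = −rω sinθ·[1 + r cosθ/√(L² − r² sin²θ)].
With r = 0.0701 m, L = 0.3469 m, θ = 89.9°: √(L² − r² sin²θ) = 0.33974 m.
v = −0.0701·180.5·1.00000·[1 + 0.0701·0.00175/0.33974] = -12.658 m/s.
|v| = 12.658 m/s.

12.7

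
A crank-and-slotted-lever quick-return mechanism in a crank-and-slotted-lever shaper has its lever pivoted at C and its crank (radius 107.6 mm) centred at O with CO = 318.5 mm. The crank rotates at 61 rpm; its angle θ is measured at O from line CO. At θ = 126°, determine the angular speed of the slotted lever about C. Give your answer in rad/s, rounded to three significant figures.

ω = 6.388 rad/s (from 61 rpm).
Crank pin A relative to C: A = (d + r cosθ, r sinθ); lever angle φ = atan2(r sinθ, d + r cosθ).
Differentiating tanφ: φ̇ = rω(d cosθ + r)/(d² + r² + 2dr cosθ).
d² + r² + 2dr cosθ = |CA|² = 0.0727325 m²;  d cosθ + r = -0.07961 m.
|ω_lever| = |0.1076·6.388·-0.07961| / 0.0727325 = 0.75233 rad/s.

0.752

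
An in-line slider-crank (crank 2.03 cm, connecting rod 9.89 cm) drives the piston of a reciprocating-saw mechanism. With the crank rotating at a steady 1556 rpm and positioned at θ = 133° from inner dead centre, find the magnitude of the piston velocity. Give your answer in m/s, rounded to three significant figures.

ω = 2π·1556/60 = 162.9 rad/s
For an in-line slider-crank, x = r cosθ + √(L² − r² sin²θ), so v = −rω sinθ·[1 + r cosθ/√(L² − r² sin²θ)].
With r = 0.0203 m, L = 0.0989 m, θ = 133°: √(L² − r² sin²θ) = 0.097779 m.
v = −0.0203·162.9·0.73135·[1 + 0.0203·-0.68200/0.097779] = -2.0766 m/s.
|v| = 2.0766 m/s.

2.08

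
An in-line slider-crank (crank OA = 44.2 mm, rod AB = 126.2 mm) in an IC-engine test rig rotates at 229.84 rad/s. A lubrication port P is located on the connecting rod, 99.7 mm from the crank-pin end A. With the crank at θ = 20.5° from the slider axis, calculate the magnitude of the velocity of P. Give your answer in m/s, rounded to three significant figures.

4.91

ω = 229.8 rad/s.  Crank-pin speed |V_A| = rω = 10.159 m/s, perpendicular to OA.
Rod angle: sinφ = −(r/L) sinθ ⇒ φ = -7.045°; ω_rod = −rω cosθ/√(L²−r²sin²θ) = -75.974 rad/s.
V_P = V_A + ω_rod × AP, with AP = 0.0997 m along the rod.
Components: V_Px = −rω sinθ − a·ω_rod·sinφ = -4.4868 m/s;  V_Py = rω cosθ + a·ω_rod·cosφ = +1.9981 m/s.
|V_P| = √(V_Px² + V_Py²) = 4.9116 m/s.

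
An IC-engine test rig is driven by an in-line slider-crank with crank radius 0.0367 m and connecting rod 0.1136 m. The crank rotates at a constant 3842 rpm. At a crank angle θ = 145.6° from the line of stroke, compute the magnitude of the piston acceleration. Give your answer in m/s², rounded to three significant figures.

4150

ω = 2π·3842/60 = 402.3 rad/s
x(θ) = r cosθ + √(L² − r² sin²θ); with ω constant, a = ω²·d²x/dθ².
d²x/dθ² = −r cosθ − r²(cos2θ)/√u − r⁴ sin²2θ/(4u^{3/2}),  u = L² − r² sin²θ = 0.012475 m².
Substituting r = 0.0367 m, L = 0.1136 m, θ = 145.6°: d²x/dθ² = +0.025638 m.
a = ω²·d²x/dθ² = (402.3)²·(+0.025638) = +4150.1 m/s²;  |a| = 4150.1 m/s².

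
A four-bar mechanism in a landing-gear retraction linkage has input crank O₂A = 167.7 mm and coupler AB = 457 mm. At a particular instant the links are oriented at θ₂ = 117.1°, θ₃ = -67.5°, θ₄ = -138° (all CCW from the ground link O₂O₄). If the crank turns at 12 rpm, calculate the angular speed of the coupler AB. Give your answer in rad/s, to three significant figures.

0.473

ω₂ = 1.257 rad/s (from 12 rpm).
Differentiating the loop-closure r₂e^{iθ₂}+r₃e^{iθ₃}=r₁+r₄e^{iθ₄} gives r₂ω₂e^{iθ₂}+r₃ω₃e^{iθ₃}=r₄ω₄e^{iθ₄}.
Eliminating the other unknown: ω₃ = r₂ω₂ sin(θ₄−θ₂) / [r₃ sin(θ₃−θ₄)].
Numerator sine = +0.96638; denominator sine = +0.94264.
Result = 0.1677·1.257·(+0.96638) / (0.457·(+0.94264)) = +0.47274 rad/s; magnitude 0.47274 rad/s.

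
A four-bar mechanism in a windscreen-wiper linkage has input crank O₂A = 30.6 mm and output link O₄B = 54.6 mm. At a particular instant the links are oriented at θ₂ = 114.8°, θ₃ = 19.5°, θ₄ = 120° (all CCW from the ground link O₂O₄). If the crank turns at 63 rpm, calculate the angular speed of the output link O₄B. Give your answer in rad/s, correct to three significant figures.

3.74

ω₂ = 6.597 rad/s (from 63 rpm).
Differentiating the loop-closure r₂e^{iθ₂}+r₃e^{iθ₃}=r₁+r₄e^{iθ₄} gives r₂ω₂e^{iθ₂}+r₃ω₃e^{iθ₃}=r₄ω₄e^{iθ₄}.
Eliminating the other unknown: ω₄ = r₂ω₂ sin(θ₂−θ₃) / [r₄ sin(θ₄−θ₃)].
Numerator sine = +0.99572; denominator sine = +0.98325.
Result = 0.0306·6.597·(+0.99572) / (0.0546·(+0.98325)) = +3.7443 rad/s; magnitude 3.7443 rad/s.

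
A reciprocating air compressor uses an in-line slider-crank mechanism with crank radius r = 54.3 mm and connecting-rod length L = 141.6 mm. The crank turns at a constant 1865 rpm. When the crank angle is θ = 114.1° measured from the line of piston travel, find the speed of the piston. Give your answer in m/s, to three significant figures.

ω = 2π·1865/60 = 195.3 rad/s
For an in-line slider-crank, x = r cosθ + √(L² − r² sin²θ), so v = −rω sinθ·[1 + r cosθ/√(L² − r² sin²θ)].
With r = 0.0543 m, L = 0.1416 m, θ = 114.1°: √(L² − r² sin²θ) = 0.13264 m.
v = −0.0543·195.3·0.91283·[1 + 0.0543·-0.40833/0.13264] = -8.0623 m/s.
|v| = 8.0623 m/s.

8.06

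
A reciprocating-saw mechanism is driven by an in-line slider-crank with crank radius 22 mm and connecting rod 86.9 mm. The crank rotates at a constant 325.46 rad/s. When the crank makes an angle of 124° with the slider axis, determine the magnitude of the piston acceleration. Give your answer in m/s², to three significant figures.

1520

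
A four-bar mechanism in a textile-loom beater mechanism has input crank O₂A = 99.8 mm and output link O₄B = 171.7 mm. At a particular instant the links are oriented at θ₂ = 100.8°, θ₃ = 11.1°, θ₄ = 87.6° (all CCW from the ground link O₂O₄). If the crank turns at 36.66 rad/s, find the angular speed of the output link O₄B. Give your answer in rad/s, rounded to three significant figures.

ω₂ = 36.66 rad/s
Differentiating the loop-closure r₂e^{iθ₂}+r₃e^{iθ₃}=r₁+r₄e^{iθ₄} gives r₂ω₂e^{iθ₂}+r₃ω₃e^{iθ₃}=r₄ω₄e^{iθ₄}.
Eliminating the other unknown: ω₄ = r₂ω₂ sin(θ₂−θ₃) / [r₄ sin(θ₄−θ₃)].
Numerator sine = +0.99999; denominator sine = +0.97237.
Result = 0.0998·36.66·(+0.99999) / (0.1717·(+0.97237)) = +21.914 rad/s; magnitude 21.914 rad/s.

21.9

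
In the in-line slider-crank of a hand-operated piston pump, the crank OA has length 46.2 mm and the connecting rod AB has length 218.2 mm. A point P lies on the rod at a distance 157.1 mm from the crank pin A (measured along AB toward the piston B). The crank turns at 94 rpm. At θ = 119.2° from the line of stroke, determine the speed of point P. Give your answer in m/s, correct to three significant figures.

0.372

ω = 9.844 rad/s.  Crank-pin speed |V_A| = rω = 0.45478 m/s, perpendicular to OA.
Rod angle: sinφ = −(r/L) sinθ ⇒ φ = -10.651°; ω_rod = −rω cosθ/√(L²−r²sin²θ) = +1.0346 rad/s.
V_P = V_A + ω_rod × AP, with AP = 0.1571 m along the rod.
Components: V_Px = −rω sinθ − a·ω_rod·sinφ = -0.36694 m/s;  V_Py = rω cosθ + a·ω_rod·cosφ = -0.062127 m/s.
|V_P| = √(V_Px² + V_Py²) = 0.37217 m/s.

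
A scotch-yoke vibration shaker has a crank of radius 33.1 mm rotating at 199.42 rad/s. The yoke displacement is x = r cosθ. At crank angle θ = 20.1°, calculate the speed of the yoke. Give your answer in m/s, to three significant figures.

2.27

ω = 199.4 rad/s
x = r cosθ ⇒ ẋ = −rω sinθ.
|v| = rω|sinθ| = 0.0331·199.4·|sin 20.1°| = 2.2684 m/s.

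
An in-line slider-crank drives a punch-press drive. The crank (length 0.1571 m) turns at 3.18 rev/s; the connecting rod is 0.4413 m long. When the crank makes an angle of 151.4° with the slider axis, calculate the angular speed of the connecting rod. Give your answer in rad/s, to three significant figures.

ω = 19.98 rad/s (converted from 3.18 rev/s).
The rod makes angle φ with the slider axis where L sinφ = r sinθ; differentiating, L cosφ·φ̇ = r ω cosθ.
L cosφ = √(L² − r² sin²θ) = 0.43485 m.
|ω_rod| = r ω |cosθ| / √(L² − r² sin²θ) = 0.1571·19.98·0.87798/0.43485 = 6.3377 rad/s.

6.34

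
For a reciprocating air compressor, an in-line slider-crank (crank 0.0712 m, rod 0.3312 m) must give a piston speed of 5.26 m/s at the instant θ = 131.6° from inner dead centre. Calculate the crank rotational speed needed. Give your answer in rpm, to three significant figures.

For an in-line slider-crank, |v_piston| = rω|sinθ|·[1 + r cosθ/√(L² − r² sin²θ)].
With r = 0.0712 m, L = 0.3312 m, θ = 131.6°: the bracketed kinematic factor |dx/dθ| = 0.045544 m.
ω = v/|dx/dθ| = 5.26/0.045544 = 115.49 rad/s.
N = 60ω/(2π) = 1102.9 rpm.

1100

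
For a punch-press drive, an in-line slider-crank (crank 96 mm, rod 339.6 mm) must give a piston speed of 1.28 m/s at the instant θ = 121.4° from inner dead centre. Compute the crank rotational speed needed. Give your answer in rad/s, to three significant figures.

For an in-line slider-crank, |v_piston| = rω|sinθ|·[1 + r cosθ/√(L² − r² sin²θ)].
With r = 0.096 m, L = 0.3396 m, θ = 121.4°: the bracketed kinematic factor |dx/dθ| = 0.069505 m.
ω = v/|dx/dθ| = 1.28/0.069505 = 18.416 rad/s.

18.4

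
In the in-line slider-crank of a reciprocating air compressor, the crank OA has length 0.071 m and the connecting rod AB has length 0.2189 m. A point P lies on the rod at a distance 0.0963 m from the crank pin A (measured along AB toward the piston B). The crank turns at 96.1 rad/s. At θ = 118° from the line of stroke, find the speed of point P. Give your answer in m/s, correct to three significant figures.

ω = 96.1 rad/s.  Crank-pin speed |V_A| = rω = 6.8231 m/s, perpendicular to OA.
Rod angle: sinφ = −(r/L) sinθ ⇒ φ = -16.642°; ω_rod = −rω cosθ/√(L²−r²sin²θ) = +15.273 rad/s.
V_P = V_A + ω_rod × AP, with AP = 0.0963 m along the rod.
Components: V_Px = −rω sinθ − a·ω_rod·sinφ = -5.6032 m/s;  V_Py = rω cosθ + a·ω_rod·cosφ = -1.7941 m/s.
|V_P| = √(V_Px² + V_Py²) = 5.8834 m/s.

5.88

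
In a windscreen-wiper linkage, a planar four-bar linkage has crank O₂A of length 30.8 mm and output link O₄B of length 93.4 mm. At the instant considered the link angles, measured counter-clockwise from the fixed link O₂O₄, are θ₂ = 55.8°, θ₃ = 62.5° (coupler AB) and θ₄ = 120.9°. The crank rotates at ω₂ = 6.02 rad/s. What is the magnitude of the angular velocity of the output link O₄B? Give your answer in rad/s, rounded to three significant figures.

0.272

ω₂ = 6.02 rad/s
Differentiating the loop-closure r₂e^{iθ₂}+r₃e^{iθ₃}=r₁+r₄e^{iθ₄} gives r₂ω₂e^{iθ₂}+r₃ω₃e^{iθ₃}=r₄ω₄e^{iθ₄}.
Eliminating the other unknown: ω₄ = r₂ω₂ sin(θ₂−θ₃) / [r₄ sin(θ₄−θ₃)].
Numerator sine = -0.11667; denominator sine = +0.85173.
Result = 0.0308·6.02·(-0.11667) / (0.0934·(+0.85173)) = -0.27193 rad/s; magnitude 0.27193 rad/s.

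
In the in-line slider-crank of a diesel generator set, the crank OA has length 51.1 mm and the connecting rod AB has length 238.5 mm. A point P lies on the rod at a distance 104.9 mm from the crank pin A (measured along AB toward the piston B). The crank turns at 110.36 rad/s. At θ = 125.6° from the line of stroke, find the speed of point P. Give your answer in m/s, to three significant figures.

4.70

ω = 110.4 rad/s.  Crank-pin speed |V_A| = rω = 5.6394 m/s, perpendicular to OA.
Rod angle: sinφ = −(r/L) sinθ ⇒ φ = -10.033°; ω_rod = −rω cosθ/√(L²−r²sin²θ) = +13.978 rad/s.
V_P = V_A + ω_rod × AP, with AP = 0.1049 m along the rod.
Components: V_Px = −rω sinθ − a·ω_rod·sinφ = -4.3299 m/s;  V_Py = rω cosθ + a·ω_rod·cosφ = -1.8389 m/s.
|V_P| = √(V_Px² + V_Py²) = 4.7043 m/s.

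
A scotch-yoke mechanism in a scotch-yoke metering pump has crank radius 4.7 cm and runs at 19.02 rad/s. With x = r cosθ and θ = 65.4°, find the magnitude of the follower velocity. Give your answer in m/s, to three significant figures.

0.813

ω = 19.02 rad/s
x = r cosθ ⇒ ẋ = −rω sinθ.
|v| = rω|sinθ| = 0.047·19.02·|sin 65.4°| = 0.8128 m/s.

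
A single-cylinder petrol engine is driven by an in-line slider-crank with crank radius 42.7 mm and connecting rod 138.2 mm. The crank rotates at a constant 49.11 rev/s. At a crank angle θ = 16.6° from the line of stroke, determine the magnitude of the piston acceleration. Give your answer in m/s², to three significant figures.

ω = 2π·49.1 = 308.6 rad/s
x(θ) = r cosθ + √(L² − r² sin²θ); with ω constant, a = ω²·d²x/dθ².
d²x/dθ² = −r cosθ − r²(cos2θ)/√u − r⁴ sin²2θ/(4u^{3/2}),  u = L² − r² sin²θ = 0.0189504 m².
Substituting r = 0.0427 m, L = 0.1382 m, θ = 16.6°: d²x/dθ² = -0.052099 m.
a = ω²·d²x/dθ² = (308.6)²·(-0.052099) = -4960.5 m/s²;  |a| = 4960.5 m/s².

4960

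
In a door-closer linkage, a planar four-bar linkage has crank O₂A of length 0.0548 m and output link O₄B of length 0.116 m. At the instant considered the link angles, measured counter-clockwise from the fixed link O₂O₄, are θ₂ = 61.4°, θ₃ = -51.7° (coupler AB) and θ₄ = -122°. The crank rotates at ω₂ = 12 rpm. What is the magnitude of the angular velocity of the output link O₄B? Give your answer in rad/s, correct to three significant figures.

ω₂ = 1.257 rad/s (from 12 rpm).
Differentiating the loop-closure r₂e^{iθ₂}+r₃e^{iθ₃}=r₁+r₄e^{iθ₄} gives r₂ω₂e^{iθ₂}+r₃ω₃e^{iθ₃}=r₄ω₄e^{iθ₄}.
Eliminating the other unknown: ω₄ = r₂ω₂ sin(θ₂−θ₃) / [r₄ sin(θ₄−θ₃)].
Numerator sine = +0.91982; denominator sine = -0.94147.
Result = 0.0548·1.257·(+0.91982) / (0.116·(-0.94147)) = -0.58 rad/s; magnitude 0.58 rad/s.

0.580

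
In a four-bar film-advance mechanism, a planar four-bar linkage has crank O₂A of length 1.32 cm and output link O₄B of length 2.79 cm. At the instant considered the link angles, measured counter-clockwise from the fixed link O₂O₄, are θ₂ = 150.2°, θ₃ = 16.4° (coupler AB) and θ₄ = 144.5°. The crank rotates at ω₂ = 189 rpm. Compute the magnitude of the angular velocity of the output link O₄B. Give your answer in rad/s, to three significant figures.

8.59

ω₂ = 19.79 rad/s (from 189 rpm).
Differentiating the loop-closure r₂e^{iθ₂}+r₃e^{iθ₃}=r₁+r₄e^{iθ₄} gives r₂ω₂e^{iθ₂}+r₃ω₃e^{iθ₃}=r₄ω₄e^{iθ₄}.
Eliminating the other unknown: ω₄ = r₂ω₂ sin(θ₂−θ₃) / [r₄ sin(θ₄−θ₃)].
Numerator sine = +0.72176; denominator sine = +0.78694.
Result = 0.0132·19.79·(+0.72176) / (0.0279·(+0.78694)) = +8.5884 rad/s; magnitude 8.5884 rad/s.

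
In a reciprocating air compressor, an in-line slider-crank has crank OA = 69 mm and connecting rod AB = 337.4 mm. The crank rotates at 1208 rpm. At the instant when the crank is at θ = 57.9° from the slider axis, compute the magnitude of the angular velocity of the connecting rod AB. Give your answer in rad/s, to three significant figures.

14.0

ω = 126.5 rad/s (converted from 1208 rpm).
The rod makes angle φ with the slider axis where L sinφ = r sinθ; differentiating, L cosφ·φ̇ = r ω cosθ.
L cosφ = √(L² − r² sin²θ) = 0.3323 m.
|ω_rod| = r ω |cosθ| / √(L² − r² sin²θ) = 0.069·126.5·0.53140/0.3323 = 13.958 rad/s.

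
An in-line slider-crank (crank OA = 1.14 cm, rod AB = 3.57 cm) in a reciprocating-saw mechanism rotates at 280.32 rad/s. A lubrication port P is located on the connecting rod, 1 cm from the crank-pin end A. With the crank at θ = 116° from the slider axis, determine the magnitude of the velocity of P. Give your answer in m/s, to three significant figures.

2.93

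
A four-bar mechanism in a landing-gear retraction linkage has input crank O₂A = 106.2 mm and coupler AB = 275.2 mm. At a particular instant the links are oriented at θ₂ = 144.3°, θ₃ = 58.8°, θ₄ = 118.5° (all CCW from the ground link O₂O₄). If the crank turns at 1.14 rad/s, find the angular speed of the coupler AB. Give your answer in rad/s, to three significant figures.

0.222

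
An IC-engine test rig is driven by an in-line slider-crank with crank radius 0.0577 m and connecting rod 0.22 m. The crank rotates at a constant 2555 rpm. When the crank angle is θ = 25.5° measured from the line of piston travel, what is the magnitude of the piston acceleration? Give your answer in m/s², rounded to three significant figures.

ω = 2π·2555/60 = 267.6 rad/s
x(θ) = r cosθ + √(L² − r² sin²θ); with ω constant, a = ω²·d²x/dθ².
d²x/dθ² = −r cosθ − r²(cos2θ)/√u − r⁴ sin²2θ/(4u^{3/2}),  u = L² − r² sin²θ = 0.047783 m².
Substituting r = 0.0577 m, L = 0.22 m, θ = 25.5°: d²x/dθ² = -0.061824 m.
a = ω²·d²x/dθ² = (267.6)²·(-0.061824) = -4425.9 m/s²;  |a| = 4425.9 m/s².

4430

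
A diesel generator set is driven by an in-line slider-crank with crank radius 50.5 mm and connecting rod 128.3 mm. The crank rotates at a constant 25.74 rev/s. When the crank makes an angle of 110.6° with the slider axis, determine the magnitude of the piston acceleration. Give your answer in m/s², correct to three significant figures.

875

ω = 2π·25.7 = 161.7 rad/s
x(θ) = r cosθ + √(L² − r² sin²θ); with ω constant, a = ω²·d²x/dθ².
d²x/dθ² = −r cosθ − r²(cos2θ)/√u − r⁴ sin²2θ/(4u^{3/2}),  u = L² − r² sin²θ = 0.0142263 m².
Substituting r = 0.0505 m, L = 0.1283 m, θ = 110.6°: d²x/dθ² = +0.03344 m.
a = ω²·d²x/dθ² = (161.7)²·(+0.03344) = +874.67 m/s²;  |a| = 874.67 m/s².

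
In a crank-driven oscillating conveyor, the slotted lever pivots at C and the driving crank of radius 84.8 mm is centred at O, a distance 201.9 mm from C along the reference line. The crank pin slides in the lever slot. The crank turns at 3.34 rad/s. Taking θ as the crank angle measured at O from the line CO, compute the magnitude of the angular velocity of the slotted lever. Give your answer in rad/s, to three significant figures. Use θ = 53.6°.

0.849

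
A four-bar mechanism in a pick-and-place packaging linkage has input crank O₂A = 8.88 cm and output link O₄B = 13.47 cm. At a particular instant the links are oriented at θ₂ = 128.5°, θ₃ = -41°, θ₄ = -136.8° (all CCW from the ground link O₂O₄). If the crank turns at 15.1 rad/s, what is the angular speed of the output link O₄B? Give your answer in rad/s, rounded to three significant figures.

1.82

ω₂ = 15.1 rad/s
Differentiating the loop-closure r₂e^{iθ₂}+r₃e^{iθ₃}=r₁+r₄e^{iθ₄} gives r₂ω₂e^{iθ₂}+r₃ω₃e^{iθ₃}=r₄ω₄e^{iθ₄}.
Eliminating the other unknown: ω₄ = r₂ω₂ sin(θ₂−θ₃) / [r₄ sin(θ₄−θ₃)].
Numerator sine = +0.18224; denominator sine = -0.99488.
Result = 0.0888·15.1·(+0.18224) / (0.1347·(-0.99488)) = -1.8234 rad/s; magnitude 1.8234 rad/s.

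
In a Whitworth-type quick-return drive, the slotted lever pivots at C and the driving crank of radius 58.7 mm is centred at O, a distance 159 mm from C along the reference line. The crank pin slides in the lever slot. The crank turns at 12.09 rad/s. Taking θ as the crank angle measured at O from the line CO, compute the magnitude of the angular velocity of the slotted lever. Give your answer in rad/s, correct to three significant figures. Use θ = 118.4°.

0.605

ω = 12.09 rad/s
Crank pin A relative to C: A = (d + r cosθ, r sinθ); lever angle φ = atan2(r sinθ, d + r cosθ).
Differentiating tanφ: φ̇ = rω(d cosθ + r)/(d² + r² + 2dr cosθ).
d² + r² + 2dr cosθ = |CA|² = 0.0198484 m²;  d cosθ + r = -0.016924 m.
|ω_lever| = |0.0587·12.09·-0.016924| / 0.0198484 = 0.60513 rad/s.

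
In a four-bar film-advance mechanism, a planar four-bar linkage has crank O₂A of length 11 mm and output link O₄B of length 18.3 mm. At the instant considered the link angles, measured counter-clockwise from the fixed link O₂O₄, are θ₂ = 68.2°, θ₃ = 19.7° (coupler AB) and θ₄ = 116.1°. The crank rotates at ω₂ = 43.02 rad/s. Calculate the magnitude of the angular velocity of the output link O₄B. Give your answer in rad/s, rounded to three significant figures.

19.5

ω₂ = 43.02 rad/s
Differentiating the loop-closure r₂e^{iθ₂}+r₃e^{iθ₃}=r₁+r₄e^{iθ₄} gives r₂ω₂e^{iθ₂}+r₃ω₃e^{iθ₃}=r₄ω₄e^{iθ₄}.
Eliminating the other unknown: ω₄ = r₂ω₂ sin(θ₂−θ₃) / [r₄ sin(θ₄−θ₃)].
Numerator sine = +0.74896; denominator sine = +0.99377.
Result = 0.011·43.02·(+0.74896) / (0.0183·(+0.99377)) = +19.489 rad/s; magnitude 19.489 rad/s.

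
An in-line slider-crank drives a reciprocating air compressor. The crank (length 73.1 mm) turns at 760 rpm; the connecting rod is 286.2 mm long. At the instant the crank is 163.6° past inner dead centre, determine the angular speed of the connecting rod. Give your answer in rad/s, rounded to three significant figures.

ω = 79.59 rad/s (converted from 760 rpm).
The rod makes angle φ with the slider axis where L sinφ = r sinθ; differentiating, L cosφ·φ̇ = r ω cosθ.
L cosφ = √(L² − r² sin²θ) = 0.28545 m.
|ω_rod| = r ω |cosθ| / √(L² − r² sin²θ) = 0.0731·79.59·0.95931/0.28545 = 19.552 rad/s.

19.6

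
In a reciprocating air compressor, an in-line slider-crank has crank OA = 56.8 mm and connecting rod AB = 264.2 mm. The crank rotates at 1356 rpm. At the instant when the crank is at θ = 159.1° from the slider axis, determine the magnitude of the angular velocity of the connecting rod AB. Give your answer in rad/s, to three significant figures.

ω = 142 rad/s (converted from 1356 rpm).
The rod makes angle φ with the slider axis where L sinφ = r sinθ; differentiating, L cosφ·φ̇ = r ω cosθ.
L cosφ = √(L² − r² sin²θ) = 0.26342 m.
|ω_rod| = r ω |cosθ| / √(L² − r² sin²θ) = 0.0568·142·0.93420/0.26342 = 28.604 rad/s.

28.6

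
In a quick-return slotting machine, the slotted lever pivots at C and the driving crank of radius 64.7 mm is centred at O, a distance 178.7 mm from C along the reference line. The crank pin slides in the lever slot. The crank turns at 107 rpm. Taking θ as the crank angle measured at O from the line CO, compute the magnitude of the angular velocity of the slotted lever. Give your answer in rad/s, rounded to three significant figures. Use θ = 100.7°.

ω = 11.21 rad/s (from 107 rpm).
Crank pin A relative to C: A = (d + r cosθ, r sinθ); lever angle φ = atan2(r sinθ, d + r cosθ).
Differentiating tanφ: φ̇ = rω(d cosθ + r)/(d² + r² + 2dr cosθ).
d² + r² + 2dr cosθ = |CA|² = 0.0318265 m²;  d cosθ + r = +0.031521 m.
|ω_lever| = |0.0647·11.21·+0.031521| / 0.0318265 = 0.71801 rad/s.

0.718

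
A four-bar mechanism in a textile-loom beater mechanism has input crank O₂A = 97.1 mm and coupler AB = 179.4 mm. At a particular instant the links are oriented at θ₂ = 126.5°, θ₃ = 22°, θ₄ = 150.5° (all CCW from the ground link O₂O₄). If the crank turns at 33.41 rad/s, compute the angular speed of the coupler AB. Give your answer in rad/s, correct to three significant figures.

ω₂ = 33.41 rad/s
Differentiating the loop-closure r₂e^{iθ₂}+r₃e^{iθ₃}=r₁+r₄e^{iθ₄} gives r₂ω₂e^{iθ₂}+r₃ω₃e^{iθ₃}=r₄ω₄e^{iθ₄}.
Eliminating the other unknown: ω₃ = r₂ω₂ sin(θ₄−θ₂) / [r₃ sin(θ₃−θ₄)].
Numerator sine = +0.40674; denominator sine = -0.78261.
Result = 0.0971·33.41·(+0.40674) / (0.1794·(-0.78261)) = -9.3981 rad/s; magnitude 9.3981 rad/s.

9.40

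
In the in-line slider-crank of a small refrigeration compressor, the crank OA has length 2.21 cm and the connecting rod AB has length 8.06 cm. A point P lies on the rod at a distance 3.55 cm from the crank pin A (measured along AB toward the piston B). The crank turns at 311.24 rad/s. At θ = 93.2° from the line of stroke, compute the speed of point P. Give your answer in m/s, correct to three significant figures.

6.82

ω = 311.2 rad/s.  Crank-pin speed |V_A| = rω = 6.8784 m/s, perpendicular to OA.
Rod angle: sinφ = −(r/L) sinθ ⇒ φ = -15.888°; ω_rod = −rω cosθ/√(L²−r²sin²θ) = +4.953 rad/s.
V_P = V_A + ω_rod × AP, with AP = 0.0355 m along the rod.
Components: V_Px = −rω sinθ − a·ω_rod·sinφ = -6.8195 m/s;  V_Py = rω cosθ + a·ω_rod·cosφ = -0.21485 m/s.
|V_P| = √(V_Px² + V_Py²) = 6.8229 m/s.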